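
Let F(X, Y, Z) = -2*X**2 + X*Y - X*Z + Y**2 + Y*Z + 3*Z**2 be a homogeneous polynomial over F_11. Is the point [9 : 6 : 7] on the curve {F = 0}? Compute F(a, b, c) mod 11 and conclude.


F(9,6,7) ≡ 10 (mod 11); P is NOT on the curve.

Evaluate F(9, 6, 7) term-by-term (mod 11).
  -2*X**2 ↦ -2·81·1·1 = -162
  X*Y ↦ 1·9·6·1 = 54
  -X*Z ↦ -1·9·1·7 = -63
  Y**2 ↦ 1·1·36·1 = 36
  Y*Z ↦ 1·1·6·7 = 42
  3*Z**2 ↦ 3·1·1·49 = 147
Sum: F(9, 6, 7) = (-162) + (54) + (-63) + (36) + (42) + (147) = 54.
Reducing mod 11: 54 ≡ 10 (mod 11).
Since F(a, b, c) ≡ 10 ≠ 0 (mod 11), P does NOT lie on the curve.


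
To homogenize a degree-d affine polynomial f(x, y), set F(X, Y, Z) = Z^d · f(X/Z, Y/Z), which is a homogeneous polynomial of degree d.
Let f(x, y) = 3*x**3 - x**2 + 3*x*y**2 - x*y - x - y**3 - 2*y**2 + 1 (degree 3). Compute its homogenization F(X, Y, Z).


F(X, Y, Z) = 3*X**3 - X**2*Z + 3*X*Y**2 - X*Y*Z - X*Z**2 - Y**3 - 2*Y**2*Z + Z**3

deg(f) = 3.
Substitute x = X/Z, y = Y/Z into f, then multiply by Z^3.
  monomial 3·x^3·y^0 ↦ 3·X^3·Y^0·Z^0.
  monomial -1·x^2·y^0 ↦ -1·X^2·Y^0·Z^1.
  monomial 3·x^1·y^2 ↦ 3·X^1·Y^2·Z^0.
  monomial -1·x^1·y^1 ↦ -1·X^1·Y^1·Z^1.
  monomial -1·x^1·y^0 ↦ -1·X^1·Y^0·Z^2.
  monomial -1·x^0·y^3 ↦ -1·X^0·Y^3·Z^0.
  monomial -2·x^0·y^2 ↦ -2·X^0·Y^2·Z^1.
  monomial 1·x^0·y^0 ↦ 1·X^0·Y^0·Z^3.
Collecting: F(X, Y, Z) = 3*X**3 - X**2*Z + 3*X*Y**2 - X*Y*Z - X*Z**2 - Y**3 - 2*Y**2*Z + Z**3.


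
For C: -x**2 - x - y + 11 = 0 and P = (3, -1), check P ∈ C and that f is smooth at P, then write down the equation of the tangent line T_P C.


Tangent line at P: -7*x - y + 20 = 0.

Step 1: f(3, -1) = 0, so P lies on C.
Step 2: partial derivatives
  f_x(x, y) = -2*x - 1, f_y(x, y) = -1.
  f_x(P) = -7, f_y(P) = -1 (gradient nonzero, so P is smooth).
Step 3: tangent line at P: -7·(x − 3) + -1·(y − -1) = 0.
Expanding: -7*x - y + 20 = 0.


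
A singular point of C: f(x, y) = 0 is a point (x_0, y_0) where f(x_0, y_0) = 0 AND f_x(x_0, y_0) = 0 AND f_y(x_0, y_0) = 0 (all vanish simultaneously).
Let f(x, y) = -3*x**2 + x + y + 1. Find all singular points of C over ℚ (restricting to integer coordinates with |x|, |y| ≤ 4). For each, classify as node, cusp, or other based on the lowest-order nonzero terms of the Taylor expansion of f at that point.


No singular points in the scanned grid; C is smooth there.

Compute partial derivatives:
  f_x = 1 - 6*x.
  f_y = 1.
f_y = 1 is a nonzero constant, so f_y never vanishes: no point (x, y) can satisfy f = f_x = f_y = 0. In particular no (x, y) ∈ {−4, ..., 4}² is singular; the curve is smooth.


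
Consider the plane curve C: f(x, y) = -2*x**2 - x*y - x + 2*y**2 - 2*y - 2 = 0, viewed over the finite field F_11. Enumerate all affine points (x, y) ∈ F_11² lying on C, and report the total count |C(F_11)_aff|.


Affine F_11-points: {(0, 4), (0, 8), (1, 8), (1, 10), (3, 4), (6, 2), (8, 7), (8, 9), (9, 2), (9, 9), (10, 7), (10, 10)}; count = 12.

For each of the 121 pairs (x, y) ∈ F_11², evaluate f(x, y) mod 11. Record the zeros.
  x = 0: [0↦9, 1↦9, 2↦2, 3↦10, 4↦0, 5↦5, 6↦3, 7↦5, 8↦0, 9↦10, 10↦2]  zeros at y ∈ {4, 8}
  x = 1: [0↦6, 1↦5, 2↦8, 3↦4, 4↦4, 5↦8, 6↦5, 7↦6, 8↦0, 9↦9, 10↦0]  zeros at y ∈ {8, 10}
  x = 2: [0↦10, 1↦8, 2↦10, 3↦5, 4↦4, 5↦7, 6↦3, 7↦3, 8↦7, 9↦4, 10↦5]  zeros at y ∈ ∅
  x = 3: [0↦10, 1↦7, 2↦8, 3↦2, 4↦0, 5↦2, 6↦8, 7↦7, 8↦10, 9↦6, 10↦6]  zeros at y ∈ {4}
  x = 4: [0↦6, 1↦2, 2↦2, 3↦6, 4↦3, 5↦4, 6↦9, 7↦7, 8↦9, 9↦4, 10↦3]  zeros at y ∈ ∅
  x = 5: [0↦9, 1↦4, 2↦3, 3↦6, 4↦2, 5↦2, 6↦6, 7↦3, 8↦4, 9↦9, 10↦7]  zeros at y ∈ ∅
  x = 6: [0↦8, 1↦2, 2↦0, 3↦2, 4↦8, 5↦7, 6↦10, 7↦6, 8↦6, 9↦10, 10↦7]  zeros at y ∈ {2}
  x = 7: [0↦3, 1↦7, 2↦4, 3↦5, 4↦10, 5↦8, 6↦10, 7↦5, 8↦4, 9↦7, 10↦3]  zeros at y ∈ ∅
  x = 8: [0↦5, 1↦8, 2↦4, 3↦4, 4↦8, 5↦5, 6↦6, 7↦0, 8↦9, 9↦0, 10↦6]  zeros at y ∈ {7, 9}
  x = 9: [0↦3, 1↦5, 2↦0, 3↦10, 4↦2, 5↦9, 6↦9, 7↦2, 8↦10, 9↦0, 10↦5]  zeros at y ∈ {2, 9}
  x = 10: [0↦8, 1↦9, 2↦3, 3↦1, 4↦3, 5↦9, 6↦8, 7↦0, 8↦7, 9↦7, 10↦0]  zeros at y ∈ {7, 10}
Collecting zeros: affine points = {(0, 4), (0, 8), (1, 8), (1, 10), (3, 4), (6, 2), (8, 7), (8, 9), (9, 2), (9, 9), (10, 7), (10, 10)}.
Total count |C(F_11)_aff| = 12.


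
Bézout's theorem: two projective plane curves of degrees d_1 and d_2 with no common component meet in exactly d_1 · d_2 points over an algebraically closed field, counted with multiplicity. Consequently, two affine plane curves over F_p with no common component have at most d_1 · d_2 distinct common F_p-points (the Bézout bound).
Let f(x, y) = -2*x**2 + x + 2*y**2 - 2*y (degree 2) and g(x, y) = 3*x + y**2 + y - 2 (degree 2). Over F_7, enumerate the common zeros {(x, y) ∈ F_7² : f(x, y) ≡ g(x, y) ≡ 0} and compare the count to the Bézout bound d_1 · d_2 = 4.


Common zeros: {(0, 1)}; count = 1; Bézout bound = 4.

deg(f) = 2, deg(g) = 2, so Bézout bound = 4.
Scan x ∈ F_7. For each x, list the y ∈ F_7 with f(x, y) ≡ 0 and those with g(x, y) ≡ 0 (mod 7); the common zeros in that column are the intersection.
  x = 0: f ≡ 0 at y ∈ {0, 1}; g ≡ 0 at y ∈ {1, 5}; common: {1}.
  x = 1: f ≡ 0 at y ∈ ∅; g ≡ 0 at y ∈ {2, 4}; common: ∅.
  x = 2: f ≡ 0 at y ∈ ∅; g ≡ 0 at y ∈ ∅; common: ∅.
  x = 3: f ≡ 0 at y ∈ ∅; g ≡ 0 at y ∈ {0, 6}; common: ∅.
  x = 4: f ≡ 0 at y ∈ {0, 1}; g ≡ 0 at y ∈ ∅; common: ∅.
  x = 5: f ≡ 0 at y ∈ {4}; g ≡ 0 at y ∈ ∅; common: ∅.
  x = 6: f ≡ 0 at y ∈ {4}; g ≡ 0 at y ∈ {3}; common: ∅.
Collecting: common zeros = {(0, 1)}, so the count is 1.
Comparison with the Bézout bound: 1 ≤ 4 = deg(f)·deg(g), as expected for curves with no common component (the affine F_7-count falls short of the bound because intersections may lie at infinity, over extension fields, or carry multiplicity).


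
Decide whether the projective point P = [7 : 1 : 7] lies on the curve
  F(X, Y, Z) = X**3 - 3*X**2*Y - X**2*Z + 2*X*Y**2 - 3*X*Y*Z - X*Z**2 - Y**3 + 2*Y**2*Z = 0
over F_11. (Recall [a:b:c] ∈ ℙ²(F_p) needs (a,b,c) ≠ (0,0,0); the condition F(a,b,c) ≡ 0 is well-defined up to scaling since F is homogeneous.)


F(7,1,7) ≡ 6 (mod 11); P is NOT on the curve.

Evaluate F(7, 1, 7) term-by-term (mod 11).
  X**3 ↦ 1·343·1·1 = 343
  -3*X**2*Y ↦ -3·49·1·1 = -147
  -X**2*Z ↦ -1·49·1·7 = -343
  2*X*Y**2 ↦ 2·7·1·1 = 14
  -3*X*Y*Z ↦ -3·7·1·7 = -147
  -X*Z**2 ↦ -1·7·1·49 = -343
  -Y**3 ↦ -1·1·1·1 = -1
  2*Y**2*Z ↦ 2·1·1·7 = 14
Sum: F(7, 1, 7) = (343) + (-147) + (-343) + (14) + (-147) + (-343) + (-1) + (14) = -610.
Reducing mod 11: -610 ≡ 6 (mod 11).
Since F(a, b, c) ≡ 6 ≠ 0 (mod 11), P does NOT lie on the curve.


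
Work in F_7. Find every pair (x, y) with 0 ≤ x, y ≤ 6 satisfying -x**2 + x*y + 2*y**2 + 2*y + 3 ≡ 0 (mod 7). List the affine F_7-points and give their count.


Affine F_7-points: {(0, 1), (0, 5), (1, 1), (4, 2), (5, 2), (5, 5)}; count = 6.

For each of the 49 pairs (x, y) ∈ F_7², evaluate f(x, y) mod 7. Record the zeros.
  x = 0: [0↦3, 1↦0, 2↦1, 3↦6, 4↦1, 5↦0, 6↦3]  zeros at y ∈ {1, 5}
  x = 1: [0↦2, 1↦0, 2↦2, 3↦1, 4↦4, 5↦4, 6↦1]  zeros at y ∈ {1}
  x = 2: [0↦6, 1↦5, 2↦1, 3↦1, 4↦5, 5↦6, 6↦4]  zeros at y ∈ ∅
  x = 3: [0↦1, 1↦1, 2↦5, 3↦6, 4↦4, 5↦6, 6↦5]  zeros at y ∈ ∅
  x = 4: [0↦1, 1↦2, 2↦0, 3↦2, 4↦1, 5↦4, 6↦4]  zeros at y ∈ {2}
  x = 5: [0↦6, 1↦1, 2↦0, 3↦3, 4↦3, 5↦0, 6↦1]  zeros at y ∈ {2, 5}
  x = 6: [0↦2, 1↦5, 2↦5, 3↦2, 4↦3, 5↦1, 6↦3]  zeros at y ∈ ∅
Collecting zeros: affine points = {(0, 1), (0, 5), (1, 1), (4, 2), (5, 2), (5, 5)}.
Total count |C(F_7)_aff| = 6.


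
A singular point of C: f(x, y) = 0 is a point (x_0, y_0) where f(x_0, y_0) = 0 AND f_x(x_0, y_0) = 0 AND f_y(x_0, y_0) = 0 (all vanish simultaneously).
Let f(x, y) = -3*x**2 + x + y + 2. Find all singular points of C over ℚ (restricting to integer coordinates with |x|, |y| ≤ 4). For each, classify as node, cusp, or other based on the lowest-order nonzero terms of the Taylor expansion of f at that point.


No singular points in the scanned grid; C is smooth there.

Compute partial derivatives:
  f_x = 1 - 6*x.
  f_y = 1.
f_y = 1 is a nonzero constant, so f_y never vanishes: no point (x, y) can satisfy f = f_x = f_y = 0. In particular no (x, y) ∈ {−4, ..., 4}² is singular; the curve is smooth.


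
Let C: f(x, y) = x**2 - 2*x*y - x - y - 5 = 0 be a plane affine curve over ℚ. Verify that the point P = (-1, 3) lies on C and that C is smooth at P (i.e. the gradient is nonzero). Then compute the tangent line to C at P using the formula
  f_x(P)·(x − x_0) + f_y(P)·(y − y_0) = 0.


Tangent line at P: -9*x + y - 12 = 0.

Step 1: f(-1, 3) = 0, so P lies on C.
Step 2: partial derivatives
  f_x(x, y) = 2*x - 2*y - 1, f_y(x, y) = -2*x - 1.
  f_x(P) = -9, f_y(P) = 1 (gradient nonzero, so P is smooth).
Step 3: tangent line at P: -9·(x − -1) + 1·(y − 3) = 0.
Expanding: -9*x + y - 12 = 0.


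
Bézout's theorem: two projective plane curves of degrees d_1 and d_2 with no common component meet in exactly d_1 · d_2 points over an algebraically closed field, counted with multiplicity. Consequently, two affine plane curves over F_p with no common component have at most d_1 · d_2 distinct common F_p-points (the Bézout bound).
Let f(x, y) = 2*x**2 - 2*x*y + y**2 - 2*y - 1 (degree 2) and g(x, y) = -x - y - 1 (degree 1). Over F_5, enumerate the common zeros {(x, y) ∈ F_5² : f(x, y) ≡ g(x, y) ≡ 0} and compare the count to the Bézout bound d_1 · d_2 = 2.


Common zeros: {(3, 1)}; count = 1; Bézout bound = 2.

deg(f) = 2, deg(g) = 1, so Bézout bound = 2.
Scan x ∈ F_5. For each x, list the y ∈ F_5 with f(x, y) ≡ 0 and those with g(x, y) ≡ 0 (mod 5); the common zeros in that column are the intersection.
  x = 0: f ≡ 0 at y ∈ ∅; g ≡ 0 at y ∈ {4}; common: ∅.
  x = 1: f ≡ 0 at y ∈ ∅; g ≡ 0 at y ∈ {3}; common: ∅.
  x = 2: f ≡ 0 at y ∈ ∅; g ≡ 0 at y ∈ {2}; common: ∅.
  x = 3: f ≡ 0 at y ∈ {1, 2}; g ≡ 0 at y ∈ {1}; common: {1}.
  x = 4: f ≡ 0 at y ∈ {2, 3}; g ≡ 0 at y ∈ {0}; common: ∅.
Collecting: common zeros = {(3, 1)}, so the count is 1.
Comparison with the Bézout bound: 1 ≤ 2 = deg(f)·deg(g), as expected for curves with no common component (the affine F_5-count falls short of the bound because intersections may lie at infinity, over extension fields, or carry multiplicity).


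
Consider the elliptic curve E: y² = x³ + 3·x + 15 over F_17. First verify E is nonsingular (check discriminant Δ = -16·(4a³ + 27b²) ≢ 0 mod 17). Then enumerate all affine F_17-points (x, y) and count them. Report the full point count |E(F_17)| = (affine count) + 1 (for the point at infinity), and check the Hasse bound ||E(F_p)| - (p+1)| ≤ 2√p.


Affine points = {(0, 7), (0, 10), (1, 6), (1, 11), (3, 0), (5, 6), (5, 11), (10, 5), (10, 12), (11, 6), (11, 11), (14, 8), (14, 9), (15, 1), (15, 16)}; affine count = 15; |E(F_17)| = 16.

Discriminant check: Δ ∝ 4a³ + 27b² = 4·3³ + 27·15² = 4·27 + 27·225 ≡ 12 (mod 17). Nonzero ⇒ E is nonsingular.
For each x ∈ F_17, compute rhs = x³ + 3·x + 15 mod 17, then count y ∈ F_17 with y² ≡ rhs.
  x = 0: rhs = 15, matching y values: 7, 10 (2 points).
  x = 1: rhs = 2, matching y values: 6, 11 (2 points).
  x = 2: rhs = 12, matching y values: none (0 points).
  x = 3: rhs = 0, matching y values: 0 (1 points).
  x = 4: rhs = 6, matching y values: none (0 points).
  x = 5: rhs = 2, matching y values: 6, 11 (2 points).
  x = 6: rhs = 11, matching y values: none (0 points).
  x = 7: rhs = 5, matching y values: none (0 points).
  x = 8: rhs = 7, matching y values: none (0 points).
  x = 9: rhs = 6, matching y values: none (0 points).
  x = 10: rhs = 8, matching y values: 5, 12 (2 points).
  x = 11: rhs = 2, matching y values: 6, 11 (2 points).
  x = 12: rhs = 11, matching y values: none (0 points).
  x = 13: rhs = 7, matching y values: none (0 points).
  x = 14: rhs = 13, matching y values: 8, 9 (2 points).
  x = 15: rhs = 1, matching y values: 1, 16 (2 points).
  x = 16: rhs = 11, matching y values: none (0 points).
Total affine count: 15.
Full point count |E(F_17)| = 15 + 1 = 16.
Hasse bound: |16 − (17+1)| = |-2| = 2 ≤ 2√17 ≈ 8.2462 ✓.


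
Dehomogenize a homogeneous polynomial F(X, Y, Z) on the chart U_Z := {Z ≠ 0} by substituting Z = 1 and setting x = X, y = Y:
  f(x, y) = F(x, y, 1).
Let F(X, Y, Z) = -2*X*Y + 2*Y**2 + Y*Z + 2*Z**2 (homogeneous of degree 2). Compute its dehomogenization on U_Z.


f(x, y) = -2*x*y + 2*y**2 + y + 2

On U_Z we set Z = 1. Each monomial c·X^i·Y^j·Z^k in F becomes c·x^i·y^j·1^k = c·x^i·y^j.
Substituting Z = 1: F(X, Y, 1) = -2*x*y + 2*y**2 + y + 2.
Note: deg(f) ≤ deg(F) = 2; strict inequality happens when F is divisible by Z (lost terms).


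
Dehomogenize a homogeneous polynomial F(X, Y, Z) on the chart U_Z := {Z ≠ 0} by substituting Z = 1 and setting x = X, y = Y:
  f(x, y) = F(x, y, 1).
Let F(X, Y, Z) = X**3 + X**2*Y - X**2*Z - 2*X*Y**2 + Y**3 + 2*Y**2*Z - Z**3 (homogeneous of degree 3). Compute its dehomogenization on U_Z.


f(x, y) = x**3 + x**2*y - x**2 - 2*x*y**2 + y**3 + 2*y**2 - 1

On U_Z we set Z = 1. Each monomial c·X^i·Y^j·Z^k in F becomes c·x^i·y^j·1^k = c·x^i·y^j.
Substituting Z = 1: F(X, Y, 1) = x**3 + x**2*y - x**2 - 2*x*y**2 + y**3 + 2*y**2 - 1.
Note: deg(f) ≤ deg(F) = 3; strict inequality happens when F is divisible by Z (lost terms).


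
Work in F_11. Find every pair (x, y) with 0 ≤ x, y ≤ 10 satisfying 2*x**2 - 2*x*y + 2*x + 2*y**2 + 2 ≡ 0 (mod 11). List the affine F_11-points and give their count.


Affine F_11-points: {(1, 6), (2, 5), (2, 8), (3, 1), (3, 2), (4, 6), (4, 9), (5, 8), (8, 1), (8, 7), (9, 2), (9, 7)}; count = 12.

For each of the 121 pairs (x, y) ∈ F_11², evaluate f(x, y) mod 11. Record the zeros.
  x = 0: [0↦2, 1↦4, 2↦10, 3↦9, 4↦1, 5↦8, 6↦8, 7↦1, 8↦9, 9↦10, 10↦4]  zeros at y ∈ ∅
  x = 1: [0↦6, 1↦6, 2↦10, 3↦7, 4↦8, 5↦2, 6↦0, 7↦2, 8↦8, 9↦7, 10↦10]  zeros at y ∈ {6}
  x = 2: [0↦3, 1↦1, 2↦3, 3↦9, 4↦8, 5↦0, 6↦7, 7↦7, 8↦0, 9↦8, 10↦9]  zeros at y ∈ {5, 8}
  x = 3: [0↦4, 1↦0, 2↦0, 3↦4, 4↦1, 5↦2, 6↦7, 7↦5, 8↦7, 9↦2, 10↦1]  zeros at y ∈ {1, 2}
  x = 4: [0↦9, 1↦3, 2↦1, 3↦3, 4↦9, 5↦8, 6↦0, 7↦7, 8↦7, 9↦0, 10↦8]  zeros at y ∈ {6, 9}
  x = 5: [0↦7, 1↦10, 2↦6, 3↦6, 4↦10, 5↦7, 6↦8, 7↦2, 8↦0, 9↦2, 10↦8]  zeros at y ∈ {8}
  x = 6: [0↦9, 1↦10, 2↦4, 3↦2, 4↦4, 5↦10, 6↦9, 7↦1, 8↦8, 9↦8, 10↦1]  zeros at y ∈ ∅
  x = 7: [0↦4, 1↦3, 2↦6, 3↦2, 4↦2, 5↦6, 6↦3, 7↦4, 8↦9, 9↦7, 10↦9]  zeros at y ∈ ∅
  x = 8: [0↦3, 1↦0, 2↦1, 3↦6, 4↦4, 5↦6, 6↦1, 7↦0, 8↦3, 9↦10, 10↦10]  zeros at y ∈ {1, 7}
  x = 9: [0↦6, 1↦1, 2↦0, 3↦3, 4↦10, 5↦10, 6↦3, 7↦0, 8↦1, 9↦6, 10↦4]  zeros at y ∈ {2, 7}
  x = 10: [0↦2, 1↦6, 2↦3, 3↦4, 4↦9, 5↦7, 6↦9, 7↦4, 8↦3, 9↦6, 10↦2]  zeros at y ∈ ∅
Collecting zeros: affine points = {(1, 6), (2, 5), (2, 8), (3, 1), (3, 2), (4, 6), (4, 9), (5, 8), (8, 1), (8, 7), (9, 2), (9, 7)}.
Total count |C(F_11)_aff| = 12.


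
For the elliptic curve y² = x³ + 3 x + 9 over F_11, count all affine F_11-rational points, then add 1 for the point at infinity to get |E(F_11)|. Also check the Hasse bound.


Affine points = {(0, 3), (0, 8), (2, 1), (2, 10), (3, 1), (3, 10), (6, 1), (6, 10), (10, 4), (10, 7)}; affine count = 10; |E(F_11)| = 11.

Discriminant check: Δ ∝ 4a³ + 27b² = 4·3³ + 27·9² = 4·27 + 27·81 ≡ 7 (mod 11). Nonzero ⇒ E is nonsingular.
For each x ∈ F_11, compute rhs = x³ + 3·x + 9 mod 11, then count y ∈ F_11 with y² ≡ rhs.
  x = 0: rhs = 9, matching y values: 3, 8 (2 points).
  x = 1: rhs = 2, matching y values: none (0 points).
  x = 2: rhs = 1, matching y values: 1, 10 (2 points).
  x = 3: rhs = 1, matching y values: 1, 10 (2 points).
  x = 4: rhs = 8, matching y values: none (0 points).
  x = 5: rhs = 6, matching y values: none (0 points).
  x = 6: rhs = 1, matching y values: 1, 10 (2 points).
  x = 7: rhs = 10, matching y values: none (0 points).
  x = 8: rhs = 6, matching y values: none (0 points).
  x = 9: rhs = 6, matching y values: none (0 points).
  x = 10: rhs = 5, matching y values: 4, 7 (2 points).
Total affine count: 10.
Full point count |E(F_11)| = 10 + 1 = 11.
Hasse bound: |11 − (11+1)| = |-1| = 1 ≤ 2√11 ≈ 6.6332 ✓.


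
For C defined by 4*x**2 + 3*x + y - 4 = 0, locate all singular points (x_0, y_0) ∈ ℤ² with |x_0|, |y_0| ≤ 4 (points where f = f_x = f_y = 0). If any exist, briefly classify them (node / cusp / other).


No singular points in the scanned grid; C is smooth there.

Compute partial derivatives:
  f_x = 8*x + 3.
  f_y = 1.
f_y = 1 is a nonzero constant, so f_y never vanishes: no point (x, y) can satisfy f = f_x = f_y = 0. In particular no (x, y) ∈ {−4, ..., 4}² is singular; the curve is smooth.


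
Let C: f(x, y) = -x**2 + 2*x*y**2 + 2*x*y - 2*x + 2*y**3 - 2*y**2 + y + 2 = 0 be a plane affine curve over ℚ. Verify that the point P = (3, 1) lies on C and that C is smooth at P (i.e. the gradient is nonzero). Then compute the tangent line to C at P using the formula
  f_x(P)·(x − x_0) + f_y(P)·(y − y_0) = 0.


Tangent line at P: -4*x + 21*y - 9 = 0.

Step 1: f(3, 1) = 0, so P lies on C.
Step 2: partial derivatives
  f_x(x, y) = -2*x + 2*y**2 + 2*y - 2, f_y(x, y) = 4*x*y + 2*x + 6*y**2 - 4*y + 1.
  f_x(P) = -4, f_y(P) = 21 (gradient nonzero, so P is smooth).
Step 3: tangent line at P: -4·(x − 3) + 21·(y − 1) = 0.
Expanding: -4*x + 21*y - 9 = 0.


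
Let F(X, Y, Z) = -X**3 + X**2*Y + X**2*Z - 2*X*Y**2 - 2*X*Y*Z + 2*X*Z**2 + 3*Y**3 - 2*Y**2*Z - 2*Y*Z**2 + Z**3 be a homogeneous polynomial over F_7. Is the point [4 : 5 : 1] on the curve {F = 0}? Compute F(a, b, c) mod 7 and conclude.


F(4,5,1) ≡ 4 (mod 7); P is NOT on the curve.

Evaluate F(4, 5, 1) term-by-term (mod 7).
  -X**3 ↦ -1·64·1·1 = -64
  X**2*Y ↦ 1·16·5·1 = 80
  X**2*Z ↦ 1·16·1·1 = 16
  -2*X*Y**2 ↦ -2·4·25·1 = -200
  -2*X*Y*Z ↦ -2·4·5·1 = -40
  2*X*Z**2 ↦ 2·4·1·1 = 8
  3*Y**3 ↦ 3·1·125·1 = 375
  -2*Y**2*Z ↦ -2·1·25·1 = -50
  -2*Y*Z**2 ↦ -2·1·5·1 = -10
  Z**3 ↦ 1·1·1·1 = 1
Sum: F(4, 5, 1) = (-64) + (80) + (16) + (-200) + (-40) + (8) + (375) + (-50) + (-10) + (1) = 116.
Reducing mod 7: 116 ≡ 4 (mod 7).
Since F(a, b, c) ≡ 4 ≠ 0 (mod 7), P does NOT lie on the curve.


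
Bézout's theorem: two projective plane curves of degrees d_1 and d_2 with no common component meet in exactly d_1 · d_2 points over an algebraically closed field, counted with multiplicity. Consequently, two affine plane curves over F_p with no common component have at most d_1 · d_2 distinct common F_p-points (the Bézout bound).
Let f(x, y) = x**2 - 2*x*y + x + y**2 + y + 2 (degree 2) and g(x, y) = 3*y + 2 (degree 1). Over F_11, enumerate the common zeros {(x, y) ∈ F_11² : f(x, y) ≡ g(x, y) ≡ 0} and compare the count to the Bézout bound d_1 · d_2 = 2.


Common zeros: ∅; count = 0; Bézout bound = 2.

deg(f) = 2, deg(g) = 1, so Bézout bound = 2.
Scan x ∈ F_11. For each x, list the y ∈ F_11 with f(x, y) ≡ 0 and those with g(x, y) ≡ 0 (mod 11); the common zeros in that column are the intersection.
  x = 0: f ≡ 0 at y ∈ {4, 6}; g ≡ 0 at y ∈ {3}; common: ∅.
  x = 1: f ≡ 0 at y ∈ ∅; g ≡ 0 at y ∈ {3}; common: ∅.
  x = 2: f ≡ 0 at y ∈ ∅; g ≡ 0 at y ∈ {3}; common: ∅.
  x = 3: f ≡ 0 at y ∈ ∅; g ≡ 0 at y ∈ {3}; common: ∅.
  x = 4: f ≡ 0 at y ∈ {0, 7}; g ≡ 0 at y ∈ {3}; common: ∅.
  x = 5: f ≡ 0 at y ∈ ∅; g ≡ 0 at y ∈ {3}; common: ∅.
  x = 6: f ≡ 0 at y ∈ {0}; g ≡ 0 at y ∈ {3}; common: ∅.
  x = 7: f ≡ 0 at y ∈ {4, 9}; g ≡ 0 at y ∈ {3}; common: ∅.
  x = 8: f ≡ 0 at y ∈ ∅; g ≡ 0 at y ∈ {3}; common: ∅.
  x = 9: f ≡ 0 at y ∈ {7, 10}; g ≡ 0 at y ∈ {3}; common: ∅.
  x = 10: f ≡ 0 at y ∈ {9, 10}; g ≡ 0 at y ∈ {3}; common: ∅.
Collecting: common zeros = ∅, so the count is 0.
Comparison with the Bézout bound: 0 ≤ 2 = deg(f)·deg(g), as expected for curves with no common component (the affine F_11-count falls short of the bound because intersections may lie at infinity, over extension fields, or carry multiplicity).


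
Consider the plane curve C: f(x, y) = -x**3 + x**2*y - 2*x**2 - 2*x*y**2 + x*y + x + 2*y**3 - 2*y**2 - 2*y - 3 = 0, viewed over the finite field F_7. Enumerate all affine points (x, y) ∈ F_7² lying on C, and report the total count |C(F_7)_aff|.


Affine F_7-points: {(1, 1), (4, 3), (6, 2)}; count = 3.

For each of the 49 pairs (x, y) ∈ F_7², evaluate f(x, y) mod 7. Record the zeros.
  x = 0: [0↦4, 1↦2, 2↦1, 3↦6, 4↦1, 5↦5, 6↦2]  zeros at y ∈ ∅
  x = 1: [0↦2, 1↦0, 2↦2, 3↦6, 4↦3, 5↦5, 6↦3]  zeros at y ∈ {1}
  x = 2: [0↦4, 1↦4, 2↦4, 3↦2, 4↦3, 5↦5, 6↦6]  zeros at y ∈ ∅
  x = 3: [0↦4, 1↦1, 2↦1, 3↦2, 4↦2, 5↦6, 6↦5]  zeros at y ∈ ∅
  x = 4: [0↦3, 1↦6, 2↦1, 3↦0, 4↦1, 5↦2, 6↦1]  zeros at y ∈ {3}
  x = 5: [0↦2, 1↦6, 2↦5, 3↦4, 4↦1, 5↦1, 6↦2]  zeros at y ∈ ∅
  x = 6: [0↦2, 1↦2, 2↦0, 3↦1, 4↦3, 5↦4, 6↦2]  zeros at y ∈ {2}
Collecting zeros: affine points = {(1, 1), (4, 3), (6, 2)}.
Total count |C(F_7)_aff| = 3.


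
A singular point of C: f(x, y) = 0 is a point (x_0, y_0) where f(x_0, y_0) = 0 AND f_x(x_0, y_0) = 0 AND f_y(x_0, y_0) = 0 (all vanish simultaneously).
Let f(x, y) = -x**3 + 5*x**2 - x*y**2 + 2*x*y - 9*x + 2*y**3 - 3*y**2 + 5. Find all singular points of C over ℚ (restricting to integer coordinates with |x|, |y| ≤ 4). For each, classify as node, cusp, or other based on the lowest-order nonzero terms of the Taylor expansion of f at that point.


Singular points: {(2, 1)}; classification: node.

Compute partial derivatives:
  f_x = -3*x**2 + 10*x - y**2 + 2*y - 9.
  f_y = -2*x*y + 2*x + 6*y**2 - 6*y.
Scan x_0 ∈ {−4, ..., 4}. For each x_0, f_y(x_0, y) is a polynomial in y; find its integer roots y ∈ {−4, ..., 4}, then test f_x and f at those candidates.
  x = -4: f_y(-4, y) = 6*y**2 + 2*y - 8; vanishes at y ∈ {1}. (-4, 1): f_x = -96 ≠ 0.
  x = -3: f_y(-3, y) = 6*y**2 - 6; vanishes at y ∈ {-1, 1}. (-3, -1): f_x = -69 ≠ 0; (-3, 1): f_x = -65 ≠ 0.
  x = -2: f_y(-2, y) = 6*y**2 - 2*y - 4; vanishes at y ∈ {1}. (-2, 1): f_x = -40 ≠ 0.
  x = -1: f_y(-1, y) = 6*y**2 - 4*y - 2; vanishes at y ∈ {1}. (-1, 1): f_x = -21 ≠ 0.
  x = 0: f_y(0, y) = 6*y**2 - 6*y; vanishes at y ∈ {0, 1}. (0, 0): f_x = -9 ≠ 0; (0, 1): f_x = -8 ≠ 0.
  x = 1: f_y(1, y) = 6*y**2 - 8*y + 2; vanishes at y ∈ {1}. (1, 1): f_x = -1 ≠ 0.
  x = 2: f_y(2, y) = 6*y**2 - 10*y + 4; vanishes at y ∈ {1}. (2, 1): f_x = 0, f = 0 — SINGULAR.
  x = 3: f_y(3, y) = 6*y**2 - 12*y + 6; vanishes at y ∈ {1}. (3, 1): f_x = -5 ≠ 0.
  x = 4: f_y(4, y) = 6*y**2 - 14*y + 8; vanishes at y ∈ {1}. (4, 1): f_x = -16 ≠ 0.
Only singular point on the grid: (2, 1).
Classify: substitute x = 2 + u, y = 1 + v and expand: f = -u**3 - u**2 - u*v**2 + 2*v**3 + v**2.
No constant or linear terms (consistent with a singular point). Quadratic part: -u**2 + v**2. Cubic part: -u**3 - u*v**2 + 2*v**3.
The quadratic part v**2 - u**2 = (v − u)(v + u) splits into two distinct linear factors, so there are two distinct tangent lines y − 1 = ±(x − 2) — this is a node (ordinary double point).
Classification: node.


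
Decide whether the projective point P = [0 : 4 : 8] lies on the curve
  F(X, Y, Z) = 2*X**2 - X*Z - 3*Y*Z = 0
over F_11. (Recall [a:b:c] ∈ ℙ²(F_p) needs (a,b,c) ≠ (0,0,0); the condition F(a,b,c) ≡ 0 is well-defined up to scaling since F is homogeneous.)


F(0,4,8) ≡ 3 (mod 11); P is NOT on the curve.

Evaluate F(0, 4, 8) term-by-term (mod 11).
  2*X**2 ↦ 2·0·1·1 = 0
  -X*Z ↦ -1·0·1·8 = 0
  -3*Y*Z ↦ -3·1·4·8 = -96
Sum: F(0, 4, 8) = (0) + (0) + (-96) = -96.
Reducing mod 11: -96 ≡ 3 (mod 11).
Since F(a, b, c) ≡ 3 ≠ 0 (mod 11), P does NOT lie on the curve.


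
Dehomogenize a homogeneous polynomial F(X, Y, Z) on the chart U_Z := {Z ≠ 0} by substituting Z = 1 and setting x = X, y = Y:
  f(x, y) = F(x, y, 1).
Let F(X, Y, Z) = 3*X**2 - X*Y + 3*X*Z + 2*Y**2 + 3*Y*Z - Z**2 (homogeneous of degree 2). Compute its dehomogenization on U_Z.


f(x, y) = 3*x**2 - x*y + 3*x + 2*y**2 + 3*y - 1

On U_Z we set Z = 1. Each monomial c·X^i·Y^j·Z^k in F becomes c·x^i·y^j·1^k = c·x^i·y^j.
Substituting Z = 1: F(X, Y, 1) = 3*x**2 - x*y + 3*x + 2*y**2 + 3*y - 1.
Note: deg(f) ≤ deg(F) = 2; strict inequality happens when F is divisible by Z (lost terms).


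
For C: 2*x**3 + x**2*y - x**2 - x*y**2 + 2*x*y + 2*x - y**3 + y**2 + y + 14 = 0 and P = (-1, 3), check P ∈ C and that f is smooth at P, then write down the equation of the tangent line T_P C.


Tangent line at P: x - 15*y + 46 = 0.

Step 1: f(-1, 3) = 0, so P lies on C.
Step 2: partial derivatives
  f_x(x, y) = 6*x**2 + 2*x*y - 2*x - y**2 + 2*y + 2, f_y(x, y) = x**2 - 2*x*y + 2*x - 3*y**2 + 2*y + 1.
  f_x(P) = 1, f_y(P) = -15 (gradient nonzero, so P is smooth).
Step 3: tangent line at P: 1·(x − -1) + -15·(y − 3) = 0.
Expanding: x - 15*y + 46 = 0.


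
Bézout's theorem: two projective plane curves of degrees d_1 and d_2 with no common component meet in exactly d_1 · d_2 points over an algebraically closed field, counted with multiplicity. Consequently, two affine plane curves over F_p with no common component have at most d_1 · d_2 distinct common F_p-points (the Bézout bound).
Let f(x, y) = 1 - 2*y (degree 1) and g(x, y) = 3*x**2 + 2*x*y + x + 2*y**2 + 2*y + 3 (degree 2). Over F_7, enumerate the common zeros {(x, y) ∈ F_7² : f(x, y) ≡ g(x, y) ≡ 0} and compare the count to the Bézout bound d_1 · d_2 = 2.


Common zeros: ∅; count = 0; Bézout bound = 2.

deg(f) = 1, deg(g) = 2, so Bézout bound = 2.
Scan x ∈ F_7. For each x, list the y ∈ F_7 with f(x, y) ≡ 0 and those with g(x, y) ≡ 0 (mod 7); the common zeros in that column are the intersection.
  x = 0: f ≡ 0 at y ∈ {4}; g ≡ 0 at y ∈ {1, 5}; common: ∅.
  x = 1: f ≡ 0 at y ∈ {4}; g ≡ 0 at y ∈ {0, 5}; common: ∅.
  x = 2: f ≡ 0 at y ∈ {4}; g ≡ 0 at y ∈ ∅; common: ∅.
  x = 3: f ≡ 0 at y ∈ {4}; g ≡ 0 at y ∈ ∅; common: ∅.
  x = 4: f ≡ 0 at y ∈ {4}; g ≡ 0 at y ∈ ∅; common: ∅.
  x = 5: f ≡ 0 at y ∈ {4}; g ≡ 0 at y ∈ ∅; common: ∅.
  x = 6: f ≡ 0 at y ∈ {4}; g ≡ 0 at y ∈ {1, 6}; common: ∅.
Collecting: common zeros = ∅, so the count is 0.
Comparison with the Bézout bound: 0 ≤ 2 = deg(f)·deg(g), as expected for curves with no common component (the affine F_7-count falls short of the bound because intersections may lie at infinity, over extension fields, or carry multiplicity).


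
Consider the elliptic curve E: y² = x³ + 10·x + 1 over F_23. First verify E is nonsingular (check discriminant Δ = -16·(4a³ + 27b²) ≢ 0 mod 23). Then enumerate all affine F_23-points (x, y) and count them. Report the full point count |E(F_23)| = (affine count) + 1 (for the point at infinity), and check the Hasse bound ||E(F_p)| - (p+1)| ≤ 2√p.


Affine points = {(0, 1), (0, 22), (1, 9), (1, 14), (2, 11), (2, 12), (3, 9), (3, 14), (4, 6), (4, 17), (6, 1), (6, 22), (7, 0), (8, 8), (8, 15), (11, 4), (11, 19), (12, 3), (12, 20), (16, 5), (16, 18), (17, 1), (17, 22), (19, 9), (19, 14), (20, 6), (20, 17), (22, 6), (22, 17)}; affine count = 29; |E(F_23)| = 30.

Discriminant check: Δ ∝ 4a³ + 27b² = 4·10³ + 27·1² = 4·1000 + 27·1 ≡ 2 (mod 23). Nonzero ⇒ E is nonsingular.
For each x ∈ F_23, compute rhs = x³ + 10·x + 1 mod 23, then count y ∈ F_23 with y² ≡ rhs.
  x = 0: rhs = 1, matching y values: 1, 22 (2 points).
  x = 1: rhs = 12, matching y values: 9, 14 (2 points).
  x = 2: rhs = 6, matching y values: 11, 12 (2 points).
  x = 3: rhs = 12, matching y values: 9, 14 (2 points).
  x = 4: rhs = 13, matching y values: 6, 17 (2 points).
  x = 5: rhs = 15, matching y values: none (0 points).
  x = 6: rhs = 1, matching y values: 1, 22 (2 points).
  x = 7: rhs = 0, matching y values: 0 (1 points).
  x = 8: rhs = 18, matching y values: 8, 15 (2 points).
  x = 9: rhs = 15, matching y values: none (0 points).
  x = 10: rhs = 20, matching y values: none (0 points).
  x = 11: rhs = 16, matching y values: 4, 19 (2 points).
  x = 12: rhs = 9, matching y values: 3, 20 (2 points).
  x = 13: rhs = 5, matching y values: none (0 points).
  x = 14: rhs = 10, matching y values: none (0 points).
  x = 15: rhs = 7, matching y values: none (0 points).
  x = 16: rhs = 2, matching y values: 5, 18 (2 points).
  x = 17: rhs = 1, matching y values: 1, 22 (2 points).
  x = 18: rhs = 10, matching y values: none (0 points).
  x = 19: rhs = 12, matching y values: 9, 14 (2 points).
  x = 20: rhs = 13, matching y values: 6, 17 (2 points).
  x = 21: rhs = 19, matching y values: none (0 points).
  x = 22: rhs = 13, matching y values: 6, 17 (2 points).
Total affine count: 29.
Full point count |E(F_23)| = 29 + 1 = 30.
Hasse bound: |30 − (23+1)| = |6| = 6 ≤ 2√23 ≈ 9.5917 ✓.


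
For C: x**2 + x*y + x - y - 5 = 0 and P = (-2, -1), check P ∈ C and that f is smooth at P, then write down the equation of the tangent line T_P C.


Tangent line at P: -4*x - 3*y - 11 = 0.

Step 1: f(-2, -1) = 0, so P lies on C.
Step 2: partial derivatives
  f_x(x, y) = 2*x + y + 1, f_y(x, y) = x - 1.
  f_x(P) = -4, f_y(P) = -3 (gradient nonzero, so P is smooth).
Step 3: tangent line at P: -4·(x − -2) + -3·(y − -1) = 0.
Expanding: -4*x - 3*y - 11 = 0.


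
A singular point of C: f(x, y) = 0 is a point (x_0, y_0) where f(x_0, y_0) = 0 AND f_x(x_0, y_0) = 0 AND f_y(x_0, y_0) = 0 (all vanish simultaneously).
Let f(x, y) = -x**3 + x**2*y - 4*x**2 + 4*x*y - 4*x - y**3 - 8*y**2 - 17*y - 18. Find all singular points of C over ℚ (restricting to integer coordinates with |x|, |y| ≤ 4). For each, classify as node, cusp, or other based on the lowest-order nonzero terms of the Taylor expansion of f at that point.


Singular points: {(-2, -3)}; classification: node.

Compute partial derivatives:
  f_x = -3*x**2 + 2*x*y - 8*x + 4*y - 4.
  f_y = x**2 + 4*x - 3*y**2 - 16*y - 17.
Scan x_0 ∈ {−4, ..., 4}. For each x_0, f_y(x_0, y) is a polynomial in y; find its integer roots y ∈ {−4, ..., 4}, then test f_x and f at those candidates.
  x = -4: f_y(-4, y) = -3*y**2 - 16*y - 17; no integer root y with |y| ≤ 4.
  x = -3: f_y(-3, y) = -3*y**2 - 16*y - 20; vanishes at y ∈ {-2}. (-3, -2): f_x = -3 ≠ 0.
  x = -2: f_y(-2, y) = -3*y**2 - 16*y - 21; vanishes at y ∈ {-3}. (-2, -3): f_x = 0, f = 0 — SINGULAR.
  x = -1: f_y(-1, y) = -3*y**2 - 16*y - 20; vanishes at y ∈ {-2}. (-1, -2): f_x = -3 ≠ 0.
  x = 0: f_y(0, y) = -3*y**2 - 16*y - 17; no integer root y with |y| ≤ 4.
  x = 1: f_y(1, y) = -3*y**2 - 16*y - 12; no integer root y with |y| ≤ 4.
  x = 2: f_y(2, y) = -3*y**2 - 16*y - 5; no integer root y with |y| ≤ 4.
  x = 3: f_y(3, y) = -3*y**2 - 16*y + 4; no integer root y with |y| ≤ 4.
  x = 4: f_y(4, y) = -3*y**2 - 16*y + 15; no integer root y with |y| ≤ 4.
Only singular point on the grid: (-2, -3).
Classify: substitute x = -2 + u, y = -3 + v and expand: f = -u**3 + u**2*v - u**2 - v**3 + v**2.
No constant or linear terms (consistent with a singular point). Quadratic part: -u**2 + v**2. Cubic part: -u**3 + u**2*v - v**3.
The quadratic part v**2 - u**2 = (v − u)(v + u) splits into two distinct linear factors, so there are two distinct tangent lines y − -3 = ±(x − -2) — this is a node (ordinary double point).
Classification: node.


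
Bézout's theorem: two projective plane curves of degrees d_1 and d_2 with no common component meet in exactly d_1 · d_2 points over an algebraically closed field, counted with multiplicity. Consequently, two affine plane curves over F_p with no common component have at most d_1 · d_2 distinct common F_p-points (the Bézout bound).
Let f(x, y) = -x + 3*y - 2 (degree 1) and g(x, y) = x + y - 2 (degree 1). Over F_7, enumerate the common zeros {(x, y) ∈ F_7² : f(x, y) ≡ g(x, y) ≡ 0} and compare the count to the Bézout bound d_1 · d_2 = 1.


Common zeros: {(1, 1)}; count = 1; Bézout bound = 1.

deg(f) = 1, deg(g) = 1, so Bézout bound = 1.
Scan x ∈ F_7. For each x, list the y ∈ F_7 with f(x, y) ≡ 0 and those with g(x, y) ≡ 0 (mod 7); the common zeros in that column are the intersection.
  x = 0: f ≡ 0 at y ∈ {3}; g ≡ 0 at y ∈ {2}; common: ∅.
  x = 1: f ≡ 0 at y ∈ {1}; g ≡ 0 at y ∈ {1}; common: {1}.
  x = 2: f ≡ 0 at y ∈ {6}; g ≡ 0 at y ∈ {0}; common: ∅.
  x = 3: f ≡ 0 at y ∈ {4}; g ≡ 0 at y ∈ {6}; common: ∅.
  x = 4: f ≡ 0 at y ∈ {2}; g ≡ 0 at y ∈ {5}; common: ∅.
  x = 5: f ≡ 0 at y ∈ {0}; g ≡ 0 at y ∈ {4}; common: ∅.
  x = 6: f ≡ 0 at y ∈ {5}; g ≡ 0 at y ∈ {3}; common: ∅.
Collecting: common zeros = {(1, 1)}, so the count is 1.
Comparison with the Bézout bound: 1 ≤ 1 = deg(f)·deg(g), as expected for curves with no common component (the bound is attained).


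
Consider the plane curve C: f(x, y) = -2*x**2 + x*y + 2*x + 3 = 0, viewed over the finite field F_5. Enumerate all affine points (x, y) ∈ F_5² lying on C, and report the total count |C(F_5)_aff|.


Affine F_5-points: {(1, 2), (2, 3), (3, 3), (4, 4)}; count = 4.

For each of the 25 pairs (x, y) ∈ F_5², evaluate f(x, y) mod 5. Record the zeros.
  x = 0: [0↦3, 1↦3, 2↦3, 3↦3, 4↦3]  zeros at y ∈ ∅
  x = 1: [0↦3, 1↦4, 2↦0, 3↦1, 4↦2]  zeros at y ∈ {2}
  x = 2: [0↦4, 1↦1, 2↦3, 3↦0, 4↦2]  zeros at y ∈ {3}
  x = 3: [0↦1, 1↦4, 2↦2, 3↦0, 4↦3]  zeros at y ∈ {3}
  x = 4: [0↦4, 1↦3, 2↦2, 3↦1, 4↦0]  zeros at y ∈ {4}
Collecting zeros: affine points = {(1, 2), (2, 3), (3, 3), (4, 4)}.
Total count |C(F_5)_aff| = 4.


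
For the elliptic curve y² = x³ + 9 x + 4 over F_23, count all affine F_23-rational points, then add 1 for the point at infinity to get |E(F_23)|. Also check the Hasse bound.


Affine points = {(0, 2), (0, 21), (3, 9), (3, 14), (4, 9), (4, 14), (5, 6), (5, 17), (8, 6), (8, 17), (9, 3), (9, 20), (10, 6), (10, 17), (11, 10), (11, 13), (12, 0), (13, 8), (13, 15), (15, 8), (15, 15), (16, 9), (16, 14), (18, 8), (18, 15), (21, 1), (21, 22)}; affine count = 27; |E(F_23)| = 28.

Discriminant check: Δ ∝ 4a³ + 27b² = 4·9³ + 27·4² = 4·729 + 27·16 ≡ 13 (mod 23). Nonzero ⇒ E is nonsingular.
For each x ∈ F_23, compute rhs = x³ + 9·x + 4 mod 23, then count y ∈ F_23 with y² ≡ rhs.
  x = 0: rhs = 4, matching y values: 2, 21 (2 points).
  x = 1: rhs = 14, matching y values: none (0 points).
  x = 2: rhs = 7, matching y values: none (0 points).
  x = 3: rhs = 12, matching y values: 9, 14 (2 points).
  x = 4: rhs = 12, matching y values: 9, 14 (2 points).
  x = 5: rhs = 13, matching y values: 6, 17 (2 points).
  x = 6: rhs = 21, matching y values: none (0 points).
  x = 7: rhs = 19, matching y values: none (0 points).
  x = 8: rhs = 13, matching y values: 6, 17 (2 points).
  x = 9: rhs = 9, matching y values: 3, 20 (2 points).
  x = 10: rhs = 13, matching y values: 6, 17 (2 points).
  x = 11: rhs = 8, matching y values: 10, 13 (2 points).
  x = 12: rhs = 0, matching y values: 0 (1 points).
  x = 13: rhs = 18, matching y values: 8, 15 (2 points).
  x = 14: rhs = 22, matching y values: none (0 points).
  x = 15: rhs = 18, matching y values: 8, 15 (2 points).
  x = 16: rhs = 12, matching y values: 9, 14 (2 points).
  x = 17: rhs = 10, matching y values: none (0 points).
  x = 18: rhs = 18, matching y values: 8, 15 (2 points).
  x = 19: rhs = 19, matching y values: none (0 points).
  x = 20: rhs = 19, matching y values: none (0 points).
  x = 21: rhs = 1, matching y values: 1, 22 (2 points).
  x = 22: rhs = 17, matching y values: none (0 points).
Total affine count: 27.
Full point count |E(F_23)| = 27 + 1 = 28.
Hasse bound: |28 − (23+1)| = |4| = 4 ≤ 2√23 ≈ 9.5917 ✓.


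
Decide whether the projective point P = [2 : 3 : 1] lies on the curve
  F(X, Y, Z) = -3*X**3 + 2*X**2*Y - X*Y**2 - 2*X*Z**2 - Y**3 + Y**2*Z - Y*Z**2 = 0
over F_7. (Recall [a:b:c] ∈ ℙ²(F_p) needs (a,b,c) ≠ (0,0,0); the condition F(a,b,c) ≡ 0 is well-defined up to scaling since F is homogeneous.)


F(2,3,1) ≡ 6 (mod 7); P is NOT on the curve.

Evaluate F(2, 3, 1) term-by-term (mod 7).
  -3*X**3 ↦ -3·8·1·1 = -24
  2*X**2*Y ↦ 2·4·3·1 = 24
  -X*Y**2 ↦ -1·2·9·1 = -18
  -2*X*Z**2 ↦ -2·2·1·1 = -4
  -Y**3 ↦ -1·1·27·1 = -27
  Y**2*Z ↦ 1·1·9·1 = 9
  -Y*Z**2 ↦ -1·1·3·1 = -3
Sum: F(2, 3, 1) = (-24) + (24) + (-18) + (-4) + (-27) + (9) + (-3) = -43.
Reducing mod 7: -43 ≡ 6 (mod 7).
Since F(a, b, c) ≡ 6 ≠ 0 (mod 7), P does NOT lie on the curve.


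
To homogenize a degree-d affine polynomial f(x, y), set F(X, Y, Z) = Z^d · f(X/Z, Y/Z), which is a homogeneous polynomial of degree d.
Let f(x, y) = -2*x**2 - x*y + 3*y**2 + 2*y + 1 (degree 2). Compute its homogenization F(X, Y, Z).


F(X, Y, Z) = -2*X**2 - X*Y + 3*Y**2 + 2*Y*Z + Z**2

deg(f) = 2.
Substitute x = X/Z, y = Y/Z into f, then multiply by Z^2.
  monomial -2·x^2·y^0 ↦ -2·X^2·Y^0·Z^0.
  monomial -1·x^1·y^1 ↦ -1·X^1·Y^1·Z^0.
  monomial 3·x^0·y^2 ↦ 3·X^0·Y^2·Z^0.
  monomial 2·x^0·y^1 ↦ 2·X^0·Y^1·Z^1.
  monomial 1·x^0·y^0 ↦ 1·X^0·Y^0·Z^2.
Collecting: F(X, Y, Z) = -2*X**2 - X*Y + 3*Y**2 + 2*Y*Z + Z**2.


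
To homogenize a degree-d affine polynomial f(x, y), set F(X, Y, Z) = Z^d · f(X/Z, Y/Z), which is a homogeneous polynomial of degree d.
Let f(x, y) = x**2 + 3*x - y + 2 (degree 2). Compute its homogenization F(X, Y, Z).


F(X, Y, Z) = X**2 + 3*X*Z - Y*Z + 2*Z**2

deg(f) = 2.
Substitute x = X/Z, y = Y/Z into f, then multiply by Z^2.
  monomial 1·x^2·y^0 ↦ 1·X^2·Y^0·Z^0.
  monomial 3·x^1·y^0 ↦ 3·X^1·Y^0·Z^1.
  monomial -1·x^0·y^1 ↦ -1·X^0·Y^1·Z^1.
  monomial 2·x^0·y^0 ↦ 2·X^0·Y^0·Z^2.
Collecting: F(X, Y, Z) = X**2 + 3*X*Z - Y*Z + 2*Z**2.


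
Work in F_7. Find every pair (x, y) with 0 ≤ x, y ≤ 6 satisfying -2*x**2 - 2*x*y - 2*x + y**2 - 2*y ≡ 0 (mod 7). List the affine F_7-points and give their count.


Affine F_7-points: {(0, 0), (0, 2), (1, 1), (1, 3), (2, 3), (4, 1), (4, 2), (6, 0)}; count = 8.

For each of the 49 pairs (x, y) ∈ F_7², evaluate f(x, y) mod 7. Record the zeros.
  x = 0: [0↦0, 1↦6, 2↦0, 3↦3, 4↦1, 5↦1, 6↦3]  zeros at y ∈ {0, 2}
  x = 1: [0↦3, 1↦0, 2↦6, 3↦0, 4↦3, 5↦1, 6↦1]  zeros at y ∈ {1, 3}
  x = 2: [0↦2, 1↦4, 2↦1, 3↦0, 4↦1, 5↦4, 6↦2]  zeros at y ∈ {3}
  x = 3: [0↦4, 1↦4, 2↦6, 3↦3, 4↦2, 5↦3, 6↦6]  zeros at y ∈ ∅
  x = 4: [0↦2, 1↦0, 2↦0, 3↦2, 4↦6, 5↦5, 6↦6]  zeros at y ∈ {1, 2}
  x = 5: [0↦3, 1↦6, 2↦4, 3↦4, 4↦6, 5↦3, 6↦2]  zeros at y ∈ ∅
  x = 6: [0↦0, 1↦1, 2↦4, 3↦2, 4↦2, 5↦4, 6↦1]  zeros at y ∈ {0}
Collecting zeros: affine points = {(0, 0), (0, 2), (1, 1), (1, 3), (2, 3), (4, 1), (4, 2), (6, 0)}.
Total count |C(F_7)_aff| = 8.


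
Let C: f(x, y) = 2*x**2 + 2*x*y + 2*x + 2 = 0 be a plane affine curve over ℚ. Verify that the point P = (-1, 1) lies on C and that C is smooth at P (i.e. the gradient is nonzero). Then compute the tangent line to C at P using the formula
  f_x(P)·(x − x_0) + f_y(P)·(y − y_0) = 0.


Tangent line at P: 2 - 2*y = 0.

Step 1: f(-1, 1) = 0, so P lies on C.
Step 2: partial derivatives
  f_x(x, y) = 4*x + 2*y + 2, f_y(x, y) = 2*x.
  f_x(P) = 0, f_y(P) = -2 (gradient nonzero, so P is smooth).
Step 3: tangent line at P: 0·(x − -1) + -2·(y − 1) = 0.
Expanding: 2 - 2*y = 0.


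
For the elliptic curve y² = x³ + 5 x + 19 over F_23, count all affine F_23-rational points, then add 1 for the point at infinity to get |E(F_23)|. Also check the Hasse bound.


Affine points = {(1, 5), (1, 18), (5, 10), (5, 13), (6, 9), (6, 14), (7, 11), (7, 12), (11, 5), (11, 18), (12, 6), (12, 17), (13, 2), (13, 21), (14, 2), (14, 21), (16, 3), (16, 20), (17, 7), (17, 16), (19, 2), (19, 21), (20, 0), (21, 1), (21, 22), (22, 6), (22, 17)}; affine count = 27; |E(F_23)| = 28.

Discriminant check: Δ ∝ 4a³ + 27b² = 4·5³ + 27·19² = 4·125 + 27·361 ≡ 12 (mod 23). Nonzero ⇒ E is nonsingular.
For each x ∈ F_23, compute rhs = x³ + 5·x + 19 mod 23, then count y ∈ F_23 with y² ≡ rhs.
  x = 0: rhs = 19, matching y values: none (0 points).
  x = 1: rhs = 2, matching y values: 5, 18 (2 points).
  x = 2: rhs = 14, matching y values: none (0 points).
  x = 3: rhs = 15, matching y values: none (0 points).
  x = 4: rhs = 11, matching y values: none (0 points).
  x = 5: rhs = 8, matching y values: 10, 13 (2 points).
  x = 6: rhs = 12, matching y values: 9, 14 (2 points).
  x = 7: rhs = 6, matching y values: 11, 12 (2 points).
  x = 8: rhs = 19, matching y values: none (0 points).
  x = 9: rhs = 11, matching y values: none (0 points).
  x = 10: rhs = 11, matching y values: none (0 points).
  x = 11: rhs = 2, matching y values: 5, 18 (2 points).
  x = 12: rhs = 13, matching y values: 6, 17 (2 points).
  x = 13: rhs = 4, matching y values: 2, 21 (2 points).
  x = 14: rhs = 4, matching y values: 2, 21 (2 points).
  x = 15: rhs = 19, matching y values: none (0 points).
  x = 16: rhs = 9, matching y values: 3, 20 (2 points).
  x = 17: rhs = 3, matching y values: 7, 16 (2 points).
  x = 18: rhs = 7, matching y values: none (0 points).
  x = 19: rhs = 4, matching y values: 2, 21 (2 points).
  x = 20: rhs = 0, matching y values: 0 (1 points).
  x = 21: rhs = 1, matching y values: 1, 22 (2 points).
  x = 22: rhs = 13, matching y values: 6, 17 (2 points).
Total affine count: 27.
Full point count |E(F_23)| = 27 + 1 = 28.
Hasse bound: |28 − (23+1)| = |4| = 4 ≤ 2√23 ≈ 9.5917 ✓.
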